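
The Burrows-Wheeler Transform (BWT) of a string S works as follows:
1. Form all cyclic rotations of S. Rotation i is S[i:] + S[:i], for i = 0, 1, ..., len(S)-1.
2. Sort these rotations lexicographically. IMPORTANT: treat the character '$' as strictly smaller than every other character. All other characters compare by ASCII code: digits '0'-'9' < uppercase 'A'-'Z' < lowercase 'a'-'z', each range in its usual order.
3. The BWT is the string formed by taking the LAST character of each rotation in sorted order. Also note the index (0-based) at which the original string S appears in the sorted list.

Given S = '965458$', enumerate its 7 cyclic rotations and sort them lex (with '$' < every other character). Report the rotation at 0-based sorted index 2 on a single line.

Answer: 5458$96

Derivation:
All 7 rotations (rotation i = S[i:]+S[:i]):
  rot[0] = 965458$
  rot[1] = 65458$9
  rot[2] = 5458$96
  rot[3] = 458$965
  rot[4] = 58$9654
  rot[5] = 8$96545
  rot[6] = $965458
Sorted (with $ < everything):
  sorted[0] = $965458
  sorted[1] = 458$965
  sorted[2] = 5458$96
  sorted[3] = 58$9654
  sorted[4] = 65458$9
  sorted[5] = 8$96545
  sorted[6] = 965458$
sorted[2] = 5458$96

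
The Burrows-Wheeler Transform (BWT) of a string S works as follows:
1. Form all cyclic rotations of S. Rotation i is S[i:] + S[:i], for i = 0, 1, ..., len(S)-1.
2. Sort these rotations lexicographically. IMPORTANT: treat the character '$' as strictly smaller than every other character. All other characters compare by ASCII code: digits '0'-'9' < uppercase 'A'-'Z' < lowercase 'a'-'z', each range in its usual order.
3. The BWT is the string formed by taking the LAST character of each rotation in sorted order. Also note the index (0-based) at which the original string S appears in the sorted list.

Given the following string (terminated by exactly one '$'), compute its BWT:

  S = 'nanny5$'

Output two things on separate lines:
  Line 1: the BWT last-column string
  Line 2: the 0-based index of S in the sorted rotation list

Answer: 5yn$ann
3

Derivation:
All 7 rotations (rotation i = S[i:]+S[:i]):
  rot[0] = nanny5$
  rot[1] = anny5$n
  rot[2] = nny5$na
  rot[3] = ny5$nan
  rot[4] = y5$nann
  rot[5] = 5$nanny
  rot[6] = $nanny5
Sorted (with $ < everything):
  sorted[0] = $nanny5  (last char: '5')
  sorted[1] = 5$nanny  (last char: 'y')
  sorted[2] = anny5$n  (last char: 'n')
  sorted[3] = nanny5$  (last char: '$')
  sorted[4] = nny5$na  (last char: 'a')
  sorted[5] = ny5$nan  (last char: 'n')
  sorted[6] = y5$nann  (last char: 'n')
Last column: 5yn$ann
Original string S is at sorted index 3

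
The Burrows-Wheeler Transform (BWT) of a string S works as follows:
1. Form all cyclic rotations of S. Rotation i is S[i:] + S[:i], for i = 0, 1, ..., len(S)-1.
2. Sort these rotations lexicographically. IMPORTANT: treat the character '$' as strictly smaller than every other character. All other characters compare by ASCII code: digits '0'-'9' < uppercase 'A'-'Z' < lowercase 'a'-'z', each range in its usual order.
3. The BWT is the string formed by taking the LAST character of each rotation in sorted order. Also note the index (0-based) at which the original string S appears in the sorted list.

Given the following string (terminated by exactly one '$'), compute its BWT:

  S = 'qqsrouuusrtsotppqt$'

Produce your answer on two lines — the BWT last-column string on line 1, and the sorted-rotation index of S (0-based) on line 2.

Answer: tsrtp$qpsstquqoruuo
5

Derivation:
All 19 rotations (rotation i = S[i:]+S[:i]):
  rot[0] = qqsrouuusrtsotppqt$
  rot[1] = qsrouuusrtsotppqt$q
  rot[2] = srouuusrtsotppqt$qq
  rot[3] = rouuusrtsotppqt$qqs
  rot[4] = ouuusrtsotppqt$qqsr
  rot[5] = uuusrtsotppqt$qqsro
  rot[6] = uusrtsotppqt$qqsrou
  rot[7] = usrtsotppqt$qqsrouu
  rot[8] = srtsotppqt$qqsrouuu
  rot[9] = rtsotppqt$qqsrouuus
  rot[10] = tsotppqt$qqsrouuusr
  rot[11] = sotppqt$qqsrouuusrt
  rot[12] = otppqt$qqsrouuusrts
  rot[13] = tppqt$qqsrouuusrtso
  rot[14] = ppqt$qqsrouuusrtsot
  rot[15] = pqt$qqsrouuusrtsotp
  rot[16] = qt$qqsrouuusrtsotpp
  rot[17] = t$qqsrouuusrtsotppq
  rot[18] = $qqsrouuusrtsotppqt
Sorted (with $ < everything):
  sorted[0] = $qqsrouuusrtsotppqt  (last char: 't')
  sorted[1] = otppqt$qqsrouuusrts  (last char: 's')
  sorted[2] = ouuusrtsotppqt$qqsr  (last char: 'r')
  sorted[3] = ppqt$qqsrouuusrtsot  (last char: 't')
  sorted[4] = pqt$qqsrouuusrtsotp  (last char: 'p')
  sorted[5] = qqsrouuusrtsotppqt$  (last char: '$')
  sorted[6] = qsrouuusrtsotppqt$q  (last char: 'q')
  sorted[7] = qt$qqsrouuusrtsotpp  (last char: 'p')
  sorted[8] = rouuusrtsotppqt$qqs  (last char: 's')
  sorted[9] = rtsotppqt$qqsrouuus  (last char: 's')
  sorted[10] = sotppqt$qqsrouuusrt  (last char: 't')
  sorted[11] = srouuusrtsotppqt$qq  (last char: 'q')
  sorted[12] = srtsotppqt$qqsrouuu  (last char: 'u')
  sorted[13] = t$qqsrouuusrtsotppq  (last char: 'q')
  sorted[14] = tppqt$qqsrouuusrtso  (last char: 'o')
  sorted[15] = tsotppqt$qqsrouuusr  (last char: 'r')
  sorted[16] = usrtsotppqt$qqsrouu  (last char: 'u')
  sorted[17] = uusrtsotppqt$qqsrou  (last char: 'u')
  sorted[18] = uuusrtsotppqt$qqsro  (last char: 'o')
Last column: tsrtp$qpsstquqoruuo
Original string S is at sorted index 5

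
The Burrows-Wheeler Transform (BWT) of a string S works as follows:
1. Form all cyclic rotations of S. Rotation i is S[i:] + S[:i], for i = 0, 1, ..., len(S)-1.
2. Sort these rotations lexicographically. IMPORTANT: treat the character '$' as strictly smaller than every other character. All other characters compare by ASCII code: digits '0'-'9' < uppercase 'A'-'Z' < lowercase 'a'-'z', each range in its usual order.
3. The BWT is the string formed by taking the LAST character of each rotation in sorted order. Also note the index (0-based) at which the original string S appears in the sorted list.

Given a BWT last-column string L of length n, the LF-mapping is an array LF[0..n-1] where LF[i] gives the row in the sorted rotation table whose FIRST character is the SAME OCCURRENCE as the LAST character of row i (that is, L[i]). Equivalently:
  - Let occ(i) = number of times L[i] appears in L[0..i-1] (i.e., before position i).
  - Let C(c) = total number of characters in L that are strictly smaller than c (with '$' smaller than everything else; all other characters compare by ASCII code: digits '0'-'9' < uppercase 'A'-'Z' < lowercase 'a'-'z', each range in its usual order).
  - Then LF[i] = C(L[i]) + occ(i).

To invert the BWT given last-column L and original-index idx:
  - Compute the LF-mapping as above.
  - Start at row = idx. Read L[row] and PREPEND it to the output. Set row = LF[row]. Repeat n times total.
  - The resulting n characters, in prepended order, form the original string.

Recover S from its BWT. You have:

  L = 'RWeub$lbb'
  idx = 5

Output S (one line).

LF mapping: 1 2 6 8 3 0 7 4 5
Walk LF starting at row 5, prepending L[row]:
  step 1: row=5, L[5]='$', prepend. Next row=LF[5]=0
  step 2: row=0, L[0]='R', prepend. Next row=LF[0]=1
  step 3: row=1, L[1]='W', prepend. Next row=LF[1]=2
  step 4: row=2, L[2]='e', prepend. Next row=LF[2]=6
  step 5: row=6, L[6]='l', prepend. Next row=LF[6]=7
  step 6: row=7, L[7]='b', prepend. Next row=LF[7]=4
  step 7: row=4, L[4]='b', prepend. Next row=LF[4]=3
  step 8: row=3, L[3]='u', prepend. Next row=LF[3]=8
  step 9: row=8, L[8]='b', prepend. Next row=LF[8]=5
Reversed output: bubbleWR$

Answer: bubbleWR$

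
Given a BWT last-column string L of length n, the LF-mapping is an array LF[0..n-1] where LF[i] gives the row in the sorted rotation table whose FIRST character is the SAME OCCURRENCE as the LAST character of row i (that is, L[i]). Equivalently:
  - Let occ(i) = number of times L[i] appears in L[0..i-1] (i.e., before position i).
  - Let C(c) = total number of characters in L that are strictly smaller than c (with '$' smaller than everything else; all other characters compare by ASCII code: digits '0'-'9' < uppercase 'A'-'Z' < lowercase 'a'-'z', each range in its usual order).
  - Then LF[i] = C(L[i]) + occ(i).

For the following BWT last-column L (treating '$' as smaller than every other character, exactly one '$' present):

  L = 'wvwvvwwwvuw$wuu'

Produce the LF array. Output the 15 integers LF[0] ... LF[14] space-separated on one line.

Char counts: '$':1, 'u':3, 'v':4, 'w':7
C (first-col start): C('$')=0, C('u')=1, C('v')=4, C('w')=8
L[0]='w': occ=0, LF[0]=C('w')+0=8+0=8
L[1]='v': occ=0, LF[1]=C('v')+0=4+0=4
L[2]='w': occ=1, LF[2]=C('w')+1=8+1=9
L[3]='v': occ=1, LF[3]=C('v')+1=4+1=5
L[4]='v': occ=2, LF[4]=C('v')+2=4+2=6
L[5]='w': occ=2, LF[5]=C('w')+2=8+2=10
L[6]='w': occ=3, LF[6]=C('w')+3=8+3=11
L[7]='w': occ=4, LF[7]=C('w')+4=8+4=12
L[8]='v': occ=3, LF[8]=C('v')+3=4+3=7
L[9]='u': occ=0, LF[9]=C('u')+0=1+0=1
L[10]='w': occ=5, LF[10]=C('w')+5=8+5=13
L[11]='$': occ=0, LF[11]=C('$')+0=0+0=0
L[12]='w': occ=6, LF[12]=C('w')+6=8+6=14
L[13]='u': occ=1, LF[13]=C('u')+1=1+1=2
L[14]='u': occ=2, LF[14]=C('u')+2=1+2=3

Answer: 8 4 9 5 6 10 11 12 7 1 13 0 14 2 3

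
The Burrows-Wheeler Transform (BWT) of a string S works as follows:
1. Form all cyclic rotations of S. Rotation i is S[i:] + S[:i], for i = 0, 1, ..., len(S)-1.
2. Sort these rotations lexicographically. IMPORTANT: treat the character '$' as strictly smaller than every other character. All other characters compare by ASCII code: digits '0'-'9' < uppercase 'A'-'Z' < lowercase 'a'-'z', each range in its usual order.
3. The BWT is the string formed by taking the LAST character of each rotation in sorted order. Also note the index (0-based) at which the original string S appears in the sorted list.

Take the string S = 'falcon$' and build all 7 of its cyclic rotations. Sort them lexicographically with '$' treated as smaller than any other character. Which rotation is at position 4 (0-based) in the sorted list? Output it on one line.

All 7 rotations (rotation i = S[i:]+S[:i]):
  rot[0] = falcon$
  rot[1] = alcon$f
  rot[2] = lcon$fa
  rot[3] = con$fal
  rot[4] = on$falc
  rot[5] = n$falco
  rot[6] = $falcon
Sorted (with $ < everything):
  sorted[0] = $falcon
  sorted[1] = alcon$f
  sorted[2] = con$fal
  sorted[3] = falcon$
  sorted[4] = lcon$fa
  sorted[5] = n$falco
  sorted[6] = on$falc
sorted[4] = lcon$fa

Answer: lcon$fa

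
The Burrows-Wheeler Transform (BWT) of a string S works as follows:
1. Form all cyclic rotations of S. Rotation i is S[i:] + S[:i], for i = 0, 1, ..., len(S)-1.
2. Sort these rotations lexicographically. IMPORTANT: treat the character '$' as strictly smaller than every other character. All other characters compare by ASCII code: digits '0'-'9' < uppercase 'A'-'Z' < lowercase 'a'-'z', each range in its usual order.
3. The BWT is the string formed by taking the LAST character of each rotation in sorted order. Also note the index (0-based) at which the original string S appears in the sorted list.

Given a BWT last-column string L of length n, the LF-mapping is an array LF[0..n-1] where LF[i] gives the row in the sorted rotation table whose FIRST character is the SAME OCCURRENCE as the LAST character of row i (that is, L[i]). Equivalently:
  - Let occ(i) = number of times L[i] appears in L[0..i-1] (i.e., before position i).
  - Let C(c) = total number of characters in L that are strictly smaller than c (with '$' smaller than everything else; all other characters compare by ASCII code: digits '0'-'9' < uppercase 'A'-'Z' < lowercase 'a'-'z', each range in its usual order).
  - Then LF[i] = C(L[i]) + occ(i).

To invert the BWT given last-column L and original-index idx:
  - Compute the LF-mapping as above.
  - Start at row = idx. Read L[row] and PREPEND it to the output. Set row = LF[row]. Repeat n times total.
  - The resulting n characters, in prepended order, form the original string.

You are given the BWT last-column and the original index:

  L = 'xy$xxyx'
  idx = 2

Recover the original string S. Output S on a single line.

Answer: xxxyyx$

Derivation:
LF mapping: 1 5 0 2 3 6 4
Walk LF starting at row 2, prepending L[row]:
  step 1: row=2, L[2]='$', prepend. Next row=LF[2]=0
  step 2: row=0, L[0]='x', prepend. Next row=LF[0]=1
  step 3: row=1, L[1]='y', prepend. Next row=LF[1]=5
  step 4: row=5, L[5]='y', prepend. Next row=LF[5]=6
  step 5: row=6, L[6]='x', prepend. Next row=LF[6]=4
  step 6: row=4, L[4]='x', prepend. Next row=LF[4]=3
  step 7: row=3, L[3]='x', prepend. Next row=LF[3]=2
Reversed output: xxxyyx$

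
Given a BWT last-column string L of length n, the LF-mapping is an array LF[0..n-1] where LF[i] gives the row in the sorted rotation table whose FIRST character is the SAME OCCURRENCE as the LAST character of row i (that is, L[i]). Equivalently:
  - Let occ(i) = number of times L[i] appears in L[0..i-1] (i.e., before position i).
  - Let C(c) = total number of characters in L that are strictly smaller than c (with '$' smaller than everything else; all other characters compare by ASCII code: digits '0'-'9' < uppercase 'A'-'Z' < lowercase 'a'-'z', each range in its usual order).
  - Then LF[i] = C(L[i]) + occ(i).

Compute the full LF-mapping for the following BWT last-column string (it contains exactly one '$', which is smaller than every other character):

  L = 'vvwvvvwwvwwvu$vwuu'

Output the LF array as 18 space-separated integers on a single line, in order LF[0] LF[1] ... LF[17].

Char counts: '$':1, 'u':3, 'v':8, 'w':6
C (first-col start): C('$')=0, C('u')=1, C('v')=4, C('w')=12
L[0]='v': occ=0, LF[0]=C('v')+0=4+0=4
L[1]='v': occ=1, LF[1]=C('v')+1=4+1=5
L[2]='w': occ=0, LF[2]=C('w')+0=12+0=12
L[3]='v': occ=2, LF[3]=C('v')+2=4+2=6
L[4]='v': occ=3, LF[4]=C('v')+3=4+3=7
L[5]='v': occ=4, LF[5]=C('v')+4=4+4=8
L[6]='w': occ=1, LF[6]=C('w')+1=12+1=13
L[7]='w': occ=2, LF[7]=C('w')+2=12+2=14
L[8]='v': occ=5, LF[8]=C('v')+5=4+5=9
L[9]='w': occ=3, LF[9]=C('w')+3=12+3=15
L[10]='w': occ=4, LF[10]=C('w')+4=12+4=16
L[11]='v': occ=6, LF[11]=C('v')+6=4+6=10
L[12]='u': occ=0, LF[12]=C('u')+0=1+0=1
L[13]='$': occ=0, LF[13]=C('$')+0=0+0=0
L[14]='v': occ=7, LF[14]=C('v')+7=4+7=11
L[15]='w': occ=5, LF[15]=C('w')+5=12+5=17
L[16]='u': occ=1, LF[16]=C('u')+1=1+1=2
L[17]='u': occ=2, LF[17]=C('u')+2=1+2=3

Answer: 4 5 12 6 7 8 13 14 9 15 16 10 1 0 11 17 2 3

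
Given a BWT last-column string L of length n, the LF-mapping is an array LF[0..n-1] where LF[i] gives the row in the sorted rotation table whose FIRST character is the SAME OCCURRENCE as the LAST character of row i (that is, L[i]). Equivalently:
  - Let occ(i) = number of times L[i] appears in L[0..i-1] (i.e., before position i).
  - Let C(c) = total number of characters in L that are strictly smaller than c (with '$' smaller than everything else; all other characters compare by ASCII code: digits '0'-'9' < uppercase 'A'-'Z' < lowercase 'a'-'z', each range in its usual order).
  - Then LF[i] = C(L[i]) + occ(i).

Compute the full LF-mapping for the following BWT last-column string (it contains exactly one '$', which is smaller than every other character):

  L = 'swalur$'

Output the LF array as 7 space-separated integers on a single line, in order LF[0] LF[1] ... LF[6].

Char counts: '$':1, 'a':1, 'l':1, 'r':1, 's':1, 'u':1, 'w':1
C (first-col start): C('$')=0, C('a')=1, C('l')=2, C('r')=3, C('s')=4, C('u')=5, C('w')=6
L[0]='s': occ=0, LF[0]=C('s')+0=4+0=4
L[1]='w': occ=0, LF[1]=C('w')+0=6+0=6
L[2]='a': occ=0, LF[2]=C('a')+0=1+0=1
L[3]='l': occ=0, LF[3]=C('l')+0=2+0=2
L[4]='u': occ=0, LF[4]=C('u')+0=5+0=5
L[5]='r': occ=0, LF[5]=C('r')+0=3+0=3
L[6]='$': occ=0, LF[6]=C('$')+0=0+0=0

Answer: 4 6 1 2 5 3 0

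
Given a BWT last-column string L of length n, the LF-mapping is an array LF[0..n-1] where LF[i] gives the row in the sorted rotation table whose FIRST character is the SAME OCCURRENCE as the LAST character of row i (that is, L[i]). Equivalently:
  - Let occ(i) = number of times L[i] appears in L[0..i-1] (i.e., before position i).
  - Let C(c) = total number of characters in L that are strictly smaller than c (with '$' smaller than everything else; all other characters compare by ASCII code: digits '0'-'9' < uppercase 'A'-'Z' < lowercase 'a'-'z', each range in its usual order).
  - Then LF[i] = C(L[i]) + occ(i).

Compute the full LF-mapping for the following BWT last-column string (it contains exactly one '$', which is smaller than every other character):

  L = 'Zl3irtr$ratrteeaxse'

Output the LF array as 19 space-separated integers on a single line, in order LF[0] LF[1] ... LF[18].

Char counts: '$':1, '3':1, 'Z':1, 'a':2, 'e':3, 'i':1, 'l':1, 'r':4, 's':1, 't':3, 'x':1
C (first-col start): C('$')=0, C('3')=1, C('Z')=2, C('a')=3, C('e')=5, C('i')=8, C('l')=9, C('r')=10, C('s')=14, C('t')=15, C('x')=18
L[0]='Z': occ=0, LF[0]=C('Z')+0=2+0=2
L[1]='l': occ=0, LF[1]=C('l')+0=9+0=9
L[2]='3': occ=0, LF[2]=C('3')+0=1+0=1
L[3]='i': occ=0, LF[3]=C('i')+0=8+0=8
L[4]='r': occ=0, LF[4]=C('r')+0=10+0=10
L[5]='t': occ=0, LF[5]=C('t')+0=15+0=15
L[6]='r': occ=1, LF[6]=C('r')+1=10+1=11
L[7]='$': occ=0, LF[7]=C('$')+0=0+0=0
L[8]='r': occ=2, LF[8]=C('r')+2=10+2=12
L[9]='a': occ=0, LF[9]=C('a')+0=3+0=3
L[10]='t': occ=1, LF[10]=C('t')+1=15+1=16
L[11]='r': occ=3, LF[11]=C('r')+3=10+3=13
L[12]='t': occ=2, LF[12]=C('t')+2=15+2=17
L[13]='e': occ=0, LF[13]=C('e')+0=5+0=5
L[14]='e': occ=1, LF[14]=C('e')+1=5+1=6
L[15]='a': occ=1, LF[15]=C('a')+1=3+1=4
L[16]='x': occ=0, LF[16]=C('x')+0=18+0=18
L[17]='s': occ=0, LF[17]=C('s')+0=14+0=14
L[18]='e': occ=2, LF[18]=C('e')+2=5+2=7

Answer: 2 9 1 8 10 15 11 0 12 3 16 13 17 5 6 4 18 14 7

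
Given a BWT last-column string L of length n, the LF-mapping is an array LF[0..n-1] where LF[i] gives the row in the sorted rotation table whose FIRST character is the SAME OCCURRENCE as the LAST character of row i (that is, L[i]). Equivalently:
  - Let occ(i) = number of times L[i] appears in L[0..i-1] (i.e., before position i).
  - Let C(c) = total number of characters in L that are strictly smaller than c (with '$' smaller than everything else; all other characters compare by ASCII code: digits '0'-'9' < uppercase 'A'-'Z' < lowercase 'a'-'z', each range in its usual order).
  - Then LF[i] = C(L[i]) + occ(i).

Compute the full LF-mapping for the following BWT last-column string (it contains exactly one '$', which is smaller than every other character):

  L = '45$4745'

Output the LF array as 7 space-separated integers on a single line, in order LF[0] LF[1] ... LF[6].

Answer: 1 4 0 2 6 3 5

Derivation:
Char counts: '$':1, '4':3, '5':2, '7':1
C (first-col start): C('$')=0, C('4')=1, C('5')=4, C('7')=6
L[0]='4': occ=0, LF[0]=C('4')+0=1+0=1
L[1]='5': occ=0, LF[1]=C('5')+0=4+0=4
L[2]='$': occ=0, LF[2]=C('$')+0=0+0=0
L[3]='4': occ=1, LF[3]=C('4')+1=1+1=2
L[4]='7': occ=0, LF[4]=C('7')+0=6+0=6
L[5]='4': occ=2, LF[5]=C('4')+2=1+2=3
L[6]='5': occ=1, LF[6]=C('5')+1=4+1=5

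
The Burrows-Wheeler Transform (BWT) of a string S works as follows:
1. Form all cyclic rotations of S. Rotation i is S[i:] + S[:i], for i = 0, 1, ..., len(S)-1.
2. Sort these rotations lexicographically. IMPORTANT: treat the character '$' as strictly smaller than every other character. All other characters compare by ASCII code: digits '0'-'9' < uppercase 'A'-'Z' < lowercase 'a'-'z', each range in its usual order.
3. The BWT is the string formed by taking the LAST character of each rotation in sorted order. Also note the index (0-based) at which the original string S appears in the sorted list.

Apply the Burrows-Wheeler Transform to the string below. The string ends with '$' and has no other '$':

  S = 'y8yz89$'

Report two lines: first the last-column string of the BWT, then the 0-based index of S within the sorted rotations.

Answer: 9zy8$8y
4

Derivation:
All 7 rotations (rotation i = S[i:]+S[:i]):
  rot[0] = y8yz89$
  rot[1] = 8yz89$y
  rot[2] = yz89$y8
  rot[3] = z89$y8y
  rot[4] = 89$y8yz
  rot[5] = 9$y8yz8
  rot[6] = $y8yz89
Sorted (with $ < everything):
  sorted[0] = $y8yz89  (last char: '9')
  sorted[1] = 89$y8yz  (last char: 'z')
  sorted[2] = 8yz89$y  (last char: 'y')
  sorted[3] = 9$y8yz8  (last char: '8')
  sorted[4] = y8yz89$  (last char: '$')
  sorted[5] = yz89$y8  (last char: '8')
  sorted[6] = z89$y8y  (last char: 'y')
Last column: 9zy8$8y
Original string S is at sorted index 4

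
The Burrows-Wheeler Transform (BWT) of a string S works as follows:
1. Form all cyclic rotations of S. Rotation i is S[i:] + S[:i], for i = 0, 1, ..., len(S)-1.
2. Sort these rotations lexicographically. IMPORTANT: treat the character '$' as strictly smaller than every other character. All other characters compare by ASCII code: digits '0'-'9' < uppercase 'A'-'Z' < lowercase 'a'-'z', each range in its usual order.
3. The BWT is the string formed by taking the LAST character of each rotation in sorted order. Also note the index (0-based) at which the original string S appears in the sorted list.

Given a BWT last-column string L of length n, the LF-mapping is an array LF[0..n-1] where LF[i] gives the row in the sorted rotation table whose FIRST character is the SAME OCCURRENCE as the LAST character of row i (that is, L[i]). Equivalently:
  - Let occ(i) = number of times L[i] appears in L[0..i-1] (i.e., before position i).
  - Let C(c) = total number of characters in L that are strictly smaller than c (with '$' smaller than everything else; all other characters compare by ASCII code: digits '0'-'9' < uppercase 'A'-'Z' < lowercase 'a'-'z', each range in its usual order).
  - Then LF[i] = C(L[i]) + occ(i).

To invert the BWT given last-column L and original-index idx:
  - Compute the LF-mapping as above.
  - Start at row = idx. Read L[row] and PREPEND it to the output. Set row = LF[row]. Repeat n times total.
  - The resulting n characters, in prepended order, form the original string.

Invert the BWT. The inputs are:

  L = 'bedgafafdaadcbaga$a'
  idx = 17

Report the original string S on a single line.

LF mapping: 8 14 11 17 1 15 2 16 12 3 4 13 10 9 5 18 6 0 7
Walk LF starting at row 17, prepending L[row]:
  step 1: row=17, L[17]='$', prepend. Next row=LF[17]=0
  step 2: row=0, L[0]='b', prepend. Next row=LF[0]=8
  step 3: row=8, L[8]='d', prepend. Next row=LF[8]=12
  step 4: row=12, L[12]='c', prepend. Next row=LF[12]=10
  step 5: row=10, L[10]='a', prepend. Next row=LF[10]=4
  step 6: row=4, L[4]='a', prepend. Next row=LF[4]=1
  step 7: row=1, L[1]='e', prepend. Next row=LF[1]=14
  step 8: row=14, L[14]='a', prepend. Next row=LF[14]=5
  step 9: row=5, L[5]='f', prepend. Next row=LF[5]=15
  step 10: row=15, L[15]='g', prepend. Next row=LF[15]=18
  step 11: row=18, L[18]='a', prepend. Next row=LF[18]=7
  step 12: row=7, L[7]='f', prepend. Next row=LF[7]=16
  step 13: row=16, L[16]='a', prepend. Next row=LF[16]=6
  step 14: row=6, L[6]='a', prepend. Next row=LF[6]=2
  step 15: row=2, L[2]='d', prepend. Next row=LF[2]=11
  step 16: row=11, L[11]='d', prepend. Next row=LF[11]=13
  step 17: row=13, L[13]='b', prepend. Next row=LF[13]=9
  step 18: row=9, L[9]='a', prepend. Next row=LF[9]=3
  step 19: row=3, L[3]='g', prepend. Next row=LF[3]=17
Reversed output: gabddaafagfaeaacdb$

Answer: gabddaafagfaeaacdb$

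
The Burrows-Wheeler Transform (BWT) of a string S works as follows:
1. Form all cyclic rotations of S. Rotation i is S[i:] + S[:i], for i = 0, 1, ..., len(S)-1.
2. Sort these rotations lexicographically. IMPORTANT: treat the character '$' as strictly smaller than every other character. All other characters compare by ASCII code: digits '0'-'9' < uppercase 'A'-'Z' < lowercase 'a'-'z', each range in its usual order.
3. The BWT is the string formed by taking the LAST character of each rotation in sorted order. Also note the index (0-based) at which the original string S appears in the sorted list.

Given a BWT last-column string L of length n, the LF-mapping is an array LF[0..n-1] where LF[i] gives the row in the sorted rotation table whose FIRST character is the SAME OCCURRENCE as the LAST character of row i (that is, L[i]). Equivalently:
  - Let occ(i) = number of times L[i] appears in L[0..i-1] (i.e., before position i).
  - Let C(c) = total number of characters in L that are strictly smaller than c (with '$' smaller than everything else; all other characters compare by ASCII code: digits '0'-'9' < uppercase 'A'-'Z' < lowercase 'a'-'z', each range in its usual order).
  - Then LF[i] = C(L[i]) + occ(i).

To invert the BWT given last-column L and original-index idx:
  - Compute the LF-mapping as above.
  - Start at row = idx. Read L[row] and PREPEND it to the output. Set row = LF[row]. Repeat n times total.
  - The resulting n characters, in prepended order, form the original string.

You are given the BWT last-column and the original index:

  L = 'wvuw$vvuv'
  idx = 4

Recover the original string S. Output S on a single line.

Answer: vvvwvuuw$

Derivation:
LF mapping: 7 3 1 8 0 4 5 2 6
Walk LF starting at row 4, prepending L[row]:
  step 1: row=4, L[4]='$', prepend. Next row=LF[4]=0
  step 2: row=0, L[0]='w', prepend. Next row=LF[0]=7
  step 3: row=7, L[7]='u', prepend. Next row=LF[7]=2
  step 4: row=2, L[2]='u', prepend. Next row=LF[2]=1
  step 5: row=1, L[1]='v', prepend. Next row=LF[1]=3
  step 6: row=3, L[3]='w', prepend. Next row=LF[3]=8
  step 7: row=8, L[8]='v', prepend. Next row=LF[8]=6
  step 8: row=6, L[6]='v', prepend. Next row=LF[6]=5
  step 9: row=5, L[5]='v', prepend. Next row=LF[5]=4
Reversed output: vvvwvuuw$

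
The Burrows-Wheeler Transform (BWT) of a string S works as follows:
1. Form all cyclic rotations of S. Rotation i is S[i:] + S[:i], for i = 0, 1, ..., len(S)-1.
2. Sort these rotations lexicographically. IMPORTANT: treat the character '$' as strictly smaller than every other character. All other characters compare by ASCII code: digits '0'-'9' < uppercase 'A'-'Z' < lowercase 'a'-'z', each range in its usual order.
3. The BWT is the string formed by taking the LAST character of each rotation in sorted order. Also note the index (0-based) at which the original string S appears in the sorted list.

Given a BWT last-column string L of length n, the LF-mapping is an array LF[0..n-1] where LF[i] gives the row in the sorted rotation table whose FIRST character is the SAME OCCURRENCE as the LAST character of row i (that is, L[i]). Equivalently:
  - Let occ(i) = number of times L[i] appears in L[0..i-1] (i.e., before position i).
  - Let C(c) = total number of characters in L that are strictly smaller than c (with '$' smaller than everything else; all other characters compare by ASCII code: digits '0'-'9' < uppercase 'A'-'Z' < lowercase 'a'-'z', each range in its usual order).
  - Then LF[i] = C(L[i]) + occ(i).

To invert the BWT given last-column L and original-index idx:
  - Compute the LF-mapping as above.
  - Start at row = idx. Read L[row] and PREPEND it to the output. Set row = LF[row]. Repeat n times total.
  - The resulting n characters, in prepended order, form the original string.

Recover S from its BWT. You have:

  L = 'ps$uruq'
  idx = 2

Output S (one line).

Answer: quursp$

Derivation:
LF mapping: 1 4 0 5 3 6 2
Walk LF starting at row 2, prepending L[row]:
  step 1: row=2, L[2]='$', prepend. Next row=LF[2]=0
  step 2: row=0, L[0]='p', prepend. Next row=LF[0]=1
  step 3: row=1, L[1]='s', prepend. Next row=LF[1]=4
  step 4: row=4, L[4]='r', prepend. Next row=LF[4]=3
  step 5: row=3, L[3]='u', prepend. Next row=LF[3]=5
  step 6: row=5, L[5]='u', prepend. Next row=LF[5]=6
  step 7: row=6, L[6]='q', prepend. Next row=LF[6]=2
Reversed output: quursp$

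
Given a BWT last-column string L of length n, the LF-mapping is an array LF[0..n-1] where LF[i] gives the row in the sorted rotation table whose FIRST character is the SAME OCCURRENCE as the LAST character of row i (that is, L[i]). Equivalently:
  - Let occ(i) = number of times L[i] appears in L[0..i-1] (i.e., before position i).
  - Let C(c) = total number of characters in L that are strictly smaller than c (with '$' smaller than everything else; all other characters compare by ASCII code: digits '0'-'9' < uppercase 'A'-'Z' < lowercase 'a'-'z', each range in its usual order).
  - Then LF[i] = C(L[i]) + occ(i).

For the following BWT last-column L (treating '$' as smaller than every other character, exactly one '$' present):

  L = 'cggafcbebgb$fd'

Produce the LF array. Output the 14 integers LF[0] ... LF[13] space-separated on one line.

Answer: 5 11 12 1 9 6 2 8 3 13 4 0 10 7

Derivation:
Char counts: '$':1, 'a':1, 'b':3, 'c':2, 'd':1, 'e':1, 'f':2, 'g':3
C (first-col start): C('$')=0, C('a')=1, C('b')=2, C('c')=5, C('d')=7, C('e')=8, C('f')=9, C('g')=11
L[0]='c': occ=0, LF[0]=C('c')+0=5+0=5
L[1]='g': occ=0, LF[1]=C('g')+0=11+0=11
L[2]='g': occ=1, LF[2]=C('g')+1=11+1=12
L[3]='a': occ=0, LF[3]=C('a')+0=1+0=1
L[4]='f': occ=0, LF[4]=C('f')+0=9+0=9
L[5]='c': occ=1, LF[5]=C('c')+1=5+1=6
L[6]='b': occ=0, LF[6]=C('b')+0=2+0=2
L[7]='e': occ=0, LF[7]=C('e')+0=8+0=8
L[8]='b': occ=1, LF[8]=C('b')+1=2+1=3
L[9]='g': occ=2, LF[9]=C('g')+2=11+2=13
L[10]='b': occ=2, LF[10]=C('b')+2=2+2=4
L[11]='$': occ=0, LF[11]=C('$')+0=0+0=0
L[12]='f': occ=1, LF[12]=C('f')+1=9+1=10
L[13]='d': occ=0, LF[13]=C('d')+0=7+0=7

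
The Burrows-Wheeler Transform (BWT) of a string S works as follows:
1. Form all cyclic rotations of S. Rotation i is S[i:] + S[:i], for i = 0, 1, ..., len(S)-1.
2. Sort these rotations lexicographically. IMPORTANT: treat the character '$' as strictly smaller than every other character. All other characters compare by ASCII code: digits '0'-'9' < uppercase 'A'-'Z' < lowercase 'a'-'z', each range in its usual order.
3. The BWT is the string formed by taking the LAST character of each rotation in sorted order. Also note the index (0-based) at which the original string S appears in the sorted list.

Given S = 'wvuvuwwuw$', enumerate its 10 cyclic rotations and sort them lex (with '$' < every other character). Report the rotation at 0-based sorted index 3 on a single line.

Answer: uwwuw$wvuv

Derivation:
All 10 rotations (rotation i = S[i:]+S[:i]):
  rot[0] = wvuvuwwuw$
  rot[1] = vuvuwwuw$w
  rot[2] = uvuwwuw$wv
  rot[3] = vuwwuw$wvu
  rot[4] = uwwuw$wvuv
  rot[5] = wwuw$wvuvu
  rot[6] = wuw$wvuvuw
  rot[7] = uw$wvuvuww
  rot[8] = w$wvuvuwwu
  rot[9] = $wvuvuwwuw
Sorted (with $ < everything):
  sorted[0] = $wvuvuwwuw
  sorted[1] = uvuwwuw$wv
  sorted[2] = uw$wvuvuww
  sorted[3] = uwwuw$wvuv
  sorted[4] = vuvuwwuw$w
  sorted[5] = vuwwuw$wvu
  sorted[6] = w$wvuvuwwu
  sorted[7] = wuw$wvuvuw
  sorted[8] = wvuvuwwuw$
  sorted[9] = wwuw$wvuvu
sorted[3] = uwwuw$wvuv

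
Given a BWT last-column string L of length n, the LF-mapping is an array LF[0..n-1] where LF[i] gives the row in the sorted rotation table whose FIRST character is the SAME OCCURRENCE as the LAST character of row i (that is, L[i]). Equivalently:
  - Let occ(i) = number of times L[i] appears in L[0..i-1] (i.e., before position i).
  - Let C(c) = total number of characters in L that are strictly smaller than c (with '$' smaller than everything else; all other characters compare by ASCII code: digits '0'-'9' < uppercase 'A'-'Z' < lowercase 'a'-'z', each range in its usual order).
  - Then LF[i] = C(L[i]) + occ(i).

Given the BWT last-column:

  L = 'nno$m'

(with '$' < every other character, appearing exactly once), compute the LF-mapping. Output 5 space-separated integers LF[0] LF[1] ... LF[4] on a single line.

Char counts: '$':1, 'm':1, 'n':2, 'o':1
C (first-col start): C('$')=0, C('m')=1, C('n')=2, C('o')=4
L[0]='n': occ=0, LF[0]=C('n')+0=2+0=2
L[1]='n': occ=1, LF[1]=C('n')+1=2+1=3
L[2]='o': occ=0, LF[2]=C('o')+0=4+0=4
L[3]='$': occ=0, LF[3]=C('$')+0=0+0=0
L[4]='m': occ=0, LF[4]=C('m')+0=1+0=1

Answer: 2 3 4 0 1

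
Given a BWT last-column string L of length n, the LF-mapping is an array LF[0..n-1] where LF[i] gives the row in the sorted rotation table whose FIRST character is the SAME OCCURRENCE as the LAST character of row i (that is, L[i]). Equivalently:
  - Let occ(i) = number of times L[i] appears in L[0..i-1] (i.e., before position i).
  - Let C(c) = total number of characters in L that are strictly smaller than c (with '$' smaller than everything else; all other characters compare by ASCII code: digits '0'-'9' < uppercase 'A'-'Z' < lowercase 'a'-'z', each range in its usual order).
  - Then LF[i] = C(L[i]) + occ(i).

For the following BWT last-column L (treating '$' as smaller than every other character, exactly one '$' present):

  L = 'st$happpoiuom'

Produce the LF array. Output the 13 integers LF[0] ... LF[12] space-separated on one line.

Answer: 10 11 0 2 1 7 8 9 5 3 12 6 4

Derivation:
Char counts: '$':1, 'a':1, 'h':1, 'i':1, 'm':1, 'o':2, 'p':3, 's':1, 't':1, 'u':1
C (first-col start): C('$')=0, C('a')=1, C('h')=2, C('i')=3, C('m')=4, C('o')=5, C('p')=7, C('s')=10, C('t')=11, C('u')=12
L[0]='s': occ=0, LF[0]=C('s')+0=10+0=10
L[1]='t': occ=0, LF[1]=C('t')+0=11+0=11
L[2]='$': occ=0, LF[2]=C('$')+0=0+0=0
L[3]='h': occ=0, LF[3]=C('h')+0=2+0=2
L[4]='a': occ=0, LF[4]=C('a')+0=1+0=1
L[5]='p': occ=0, LF[5]=C('p')+0=7+0=7
L[6]='p': occ=1, LF[6]=C('p')+1=7+1=8
L[7]='p': occ=2, LF[7]=C('p')+2=7+2=9
L[8]='o': occ=0, LF[8]=C('o')+0=5+0=5
L[9]='i': occ=0, LF[9]=C('i')+0=3+0=3
L[10]='u': occ=0, LF[10]=C('u')+0=12+0=12
L[11]='o': occ=1, LF[11]=C('o')+1=5+1=6
L[12]='m': occ=0, LF[12]=C('m')+0=4+0=4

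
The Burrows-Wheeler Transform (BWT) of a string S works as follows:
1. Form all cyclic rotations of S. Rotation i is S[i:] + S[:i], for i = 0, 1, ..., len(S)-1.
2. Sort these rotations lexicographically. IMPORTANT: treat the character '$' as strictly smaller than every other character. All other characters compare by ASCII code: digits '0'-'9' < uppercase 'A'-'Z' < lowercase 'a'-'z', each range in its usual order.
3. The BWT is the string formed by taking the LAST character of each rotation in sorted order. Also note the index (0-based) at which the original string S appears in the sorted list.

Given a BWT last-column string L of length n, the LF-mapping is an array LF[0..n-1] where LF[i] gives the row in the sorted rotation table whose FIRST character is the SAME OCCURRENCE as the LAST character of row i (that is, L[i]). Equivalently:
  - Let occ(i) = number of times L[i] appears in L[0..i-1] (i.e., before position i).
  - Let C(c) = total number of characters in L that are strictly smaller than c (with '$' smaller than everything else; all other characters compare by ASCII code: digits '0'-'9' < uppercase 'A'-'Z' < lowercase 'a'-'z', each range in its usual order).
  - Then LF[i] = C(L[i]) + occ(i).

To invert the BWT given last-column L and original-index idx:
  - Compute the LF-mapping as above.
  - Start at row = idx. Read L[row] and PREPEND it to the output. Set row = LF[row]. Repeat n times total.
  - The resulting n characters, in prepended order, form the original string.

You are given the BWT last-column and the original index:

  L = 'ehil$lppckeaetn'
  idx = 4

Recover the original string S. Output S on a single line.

Answer: elephantpickle$

Derivation:
LF mapping: 3 6 7 9 0 10 12 13 2 8 4 1 5 14 11
Walk LF starting at row 4, prepending L[row]:
  step 1: row=4, L[4]='$', prepend. Next row=LF[4]=0
  step 2: row=0, L[0]='e', prepend. Next row=LF[0]=3
  step 3: row=3, L[3]='l', prepend. Next row=LF[3]=9
  step 4: row=9, L[9]='k', prepend. Next row=LF[9]=8
  step 5: row=8, L[8]='c', prepend. Next row=LF[8]=2
  step 6: row=2, L[2]='i', prepend. Next row=LF[2]=7
  step 7: row=7, L[7]='p', prepend. Next row=LF[7]=13
  step 8: row=13, L[13]='t', prepend. Next row=LF[13]=14
  step 9: row=14, L[14]='n', prepend. Next row=LF[14]=11
  step 10: row=11, L[11]='a', prepend. Next row=LF[11]=1
  step 11: row=1, L[1]='h', prepend. Next row=LF[1]=6
  step 12: row=6, L[6]='p', prepend. Next row=LF[6]=12
  step 13: row=12, L[12]='e', prepend. Next row=LF[12]=5
  step 14: row=5, L[5]='l', prepend. Next row=LF[5]=10
  step 15: row=10, L[10]='e', prepend. Next row=LF[10]=4
Reversed output: elephantpickle$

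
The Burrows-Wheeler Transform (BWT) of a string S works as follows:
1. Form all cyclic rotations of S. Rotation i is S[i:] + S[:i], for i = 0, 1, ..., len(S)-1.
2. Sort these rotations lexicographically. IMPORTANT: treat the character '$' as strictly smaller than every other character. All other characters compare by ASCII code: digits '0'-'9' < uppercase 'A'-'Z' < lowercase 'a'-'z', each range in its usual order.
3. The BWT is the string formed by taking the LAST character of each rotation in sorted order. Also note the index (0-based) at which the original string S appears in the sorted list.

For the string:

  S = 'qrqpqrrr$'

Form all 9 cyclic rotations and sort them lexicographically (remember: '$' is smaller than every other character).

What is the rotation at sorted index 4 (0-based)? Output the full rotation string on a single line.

Answer: qrrr$qrqp

Derivation:
All 9 rotations (rotation i = S[i:]+S[:i]):
  rot[0] = qrqpqrrr$
  rot[1] = rqpqrrr$q
  rot[2] = qpqrrr$qr
  rot[3] = pqrrr$qrq
  rot[4] = qrrr$qrqp
  rot[5] = rrr$qrqpq
  rot[6] = rr$qrqpqr
  rot[7] = r$qrqpqrr
  rot[8] = $qrqpqrrr
Sorted (with $ < everything):
  sorted[0] = $qrqpqrrr
  sorted[1] = pqrrr$qrq
  sorted[2] = qpqrrr$qr
  sorted[3] = qrqpqrrr$
  sorted[4] = qrrr$qrqp
  sorted[5] = r$qrqpqrr
  sorted[6] = rqpqrrr$q
  sorted[7] = rr$qrqpqr
  sorted[8] = rrr$qrqpq
sorted[4] = qrrr$qrqp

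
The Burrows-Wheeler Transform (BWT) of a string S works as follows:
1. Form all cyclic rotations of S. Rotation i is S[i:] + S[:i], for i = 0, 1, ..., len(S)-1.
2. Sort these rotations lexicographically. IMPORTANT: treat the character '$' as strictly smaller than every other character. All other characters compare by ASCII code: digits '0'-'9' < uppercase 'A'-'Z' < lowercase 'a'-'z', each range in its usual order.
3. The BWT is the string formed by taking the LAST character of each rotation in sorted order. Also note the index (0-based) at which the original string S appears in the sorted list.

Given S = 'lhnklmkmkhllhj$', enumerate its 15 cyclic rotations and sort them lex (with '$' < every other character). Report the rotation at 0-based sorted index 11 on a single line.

Answer: lmkmkhllhj$lhnk

Derivation:
All 15 rotations (rotation i = S[i:]+S[:i]):
  rot[0] = lhnklmkmkhllhj$
  rot[1] = hnklmkmkhllhj$l
  rot[2] = nklmkmkhllhj$lh
  rot[3] = klmkmkhllhj$lhn
  rot[4] = lmkmkhllhj$lhnk
  rot[5] = mkmkhllhj$lhnkl
  rot[6] = kmkhllhj$lhnklm
  rot[7] = mkhllhj$lhnklmk
  rot[8] = khllhj$lhnklmkm
  rot[9] = hllhj$lhnklmkmk
  rot[10] = llhj$lhnklmkmkh
  rot[11] = lhj$lhnklmkmkhl
  rot[12] = hj$lhnklmkmkhll
  rot[13] = j$lhnklmkmkhllh
  rot[14] = $lhnklmkmkhllhj
Sorted (with $ < everything):
  sorted[0] = $lhnklmkmkhllhj
  sorted[1] = hj$lhnklmkmkhll
  sorted[2] = hllhj$lhnklmkmk
  sorted[3] = hnklmkmkhllhj$l
  sorted[4] = j$lhnklmkmkhllh
  sorted[5] = khllhj$lhnklmkm
  sorted[6] = klmkmkhllhj$lhn
  sorted[7] = kmkhllhj$lhnklm
  sorted[8] = lhj$lhnklmkmkhl
  sorted[9] = lhnklmkmkhllhj$
  sorted[10] = llhj$lhnklmkmkh
  sorted[11] = lmkmkhllhj$lhnk
  sorted[12] = mkhllhj$lhnklmk
  sorted[13] = mkmkhllhj$lhnkl
  sorted[14] = nklmkmkhllhj$lh
sorted[11] = lmkmkhllhj$lhnk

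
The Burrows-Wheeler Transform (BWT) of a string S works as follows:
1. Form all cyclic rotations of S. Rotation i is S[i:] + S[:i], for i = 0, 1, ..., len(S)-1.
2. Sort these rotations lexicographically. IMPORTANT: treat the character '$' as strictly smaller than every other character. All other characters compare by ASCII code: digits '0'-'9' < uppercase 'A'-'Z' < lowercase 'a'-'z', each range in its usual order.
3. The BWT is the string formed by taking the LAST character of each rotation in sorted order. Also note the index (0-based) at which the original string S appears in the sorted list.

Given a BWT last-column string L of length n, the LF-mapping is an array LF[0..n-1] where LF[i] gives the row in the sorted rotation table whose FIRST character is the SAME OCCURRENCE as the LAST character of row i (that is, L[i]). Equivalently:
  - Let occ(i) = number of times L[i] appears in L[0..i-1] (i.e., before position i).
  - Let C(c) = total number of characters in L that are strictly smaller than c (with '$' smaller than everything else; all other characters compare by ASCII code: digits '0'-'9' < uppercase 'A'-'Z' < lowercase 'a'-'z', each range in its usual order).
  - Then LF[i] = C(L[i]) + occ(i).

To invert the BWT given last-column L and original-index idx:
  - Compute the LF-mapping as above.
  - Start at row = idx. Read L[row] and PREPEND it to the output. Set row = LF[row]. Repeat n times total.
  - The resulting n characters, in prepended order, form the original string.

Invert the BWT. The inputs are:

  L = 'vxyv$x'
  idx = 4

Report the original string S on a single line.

LF mapping: 1 3 5 2 0 4
Walk LF starting at row 4, prepending L[row]:
  step 1: row=4, L[4]='$', prepend. Next row=LF[4]=0
  step 2: row=0, L[0]='v', prepend. Next row=LF[0]=1
  step 3: row=1, L[1]='x', prepend. Next row=LF[1]=3
  step 4: row=3, L[3]='v', prepend. Next row=LF[3]=2
  step 5: row=2, L[2]='y', prepend. Next row=LF[2]=5
  step 6: row=5, L[5]='x', prepend. Next row=LF[5]=4
Reversed output: xyvxv$

Answer: xyvxv$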